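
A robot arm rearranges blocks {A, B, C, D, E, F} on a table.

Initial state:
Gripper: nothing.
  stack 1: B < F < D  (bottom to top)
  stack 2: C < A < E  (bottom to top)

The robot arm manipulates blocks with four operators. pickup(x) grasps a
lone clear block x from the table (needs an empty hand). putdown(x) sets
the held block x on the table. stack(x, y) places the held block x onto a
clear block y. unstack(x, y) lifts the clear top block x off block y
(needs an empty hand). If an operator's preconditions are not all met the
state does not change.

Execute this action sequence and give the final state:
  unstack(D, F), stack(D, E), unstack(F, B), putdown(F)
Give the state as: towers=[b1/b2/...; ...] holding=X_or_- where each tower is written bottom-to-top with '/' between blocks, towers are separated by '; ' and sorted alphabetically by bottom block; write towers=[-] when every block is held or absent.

towers=[B; C/A/E/D; F] holding=-

step 1 (unstack(D, F)): towers=[B/F; C/A/E] holding=D
step 2 (stack(D, E)): towers=[B/F; C/A/E/D] holding=-
step 3 (unstack(F, B)): towers=[B; C/A/E/D] holding=F
step 4 (putdown(F)): towers=[B; C/A/E/D; F] holding=-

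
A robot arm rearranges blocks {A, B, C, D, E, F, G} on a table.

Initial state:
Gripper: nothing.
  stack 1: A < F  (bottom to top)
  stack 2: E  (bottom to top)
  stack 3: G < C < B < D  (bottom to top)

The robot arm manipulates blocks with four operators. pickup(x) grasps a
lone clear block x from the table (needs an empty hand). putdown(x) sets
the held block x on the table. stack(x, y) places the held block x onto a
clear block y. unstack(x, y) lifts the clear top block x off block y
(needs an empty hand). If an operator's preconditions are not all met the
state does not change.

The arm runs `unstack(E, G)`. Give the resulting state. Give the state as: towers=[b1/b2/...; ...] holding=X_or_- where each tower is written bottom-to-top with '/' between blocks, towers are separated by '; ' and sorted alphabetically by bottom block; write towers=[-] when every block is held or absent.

towers=[A/F; E; G/C/B/D] holding=-

before: towers=[A/F; E; G/C/B/D] holding=-
pre[unstack(E, G)]: on(E,G) ✗, clear(E) ✓, handempty ✓
on(E,G) unmet → unstack(E, G) is a no-op
after:  towers=[A/F; E; G/C/B/D] holding=-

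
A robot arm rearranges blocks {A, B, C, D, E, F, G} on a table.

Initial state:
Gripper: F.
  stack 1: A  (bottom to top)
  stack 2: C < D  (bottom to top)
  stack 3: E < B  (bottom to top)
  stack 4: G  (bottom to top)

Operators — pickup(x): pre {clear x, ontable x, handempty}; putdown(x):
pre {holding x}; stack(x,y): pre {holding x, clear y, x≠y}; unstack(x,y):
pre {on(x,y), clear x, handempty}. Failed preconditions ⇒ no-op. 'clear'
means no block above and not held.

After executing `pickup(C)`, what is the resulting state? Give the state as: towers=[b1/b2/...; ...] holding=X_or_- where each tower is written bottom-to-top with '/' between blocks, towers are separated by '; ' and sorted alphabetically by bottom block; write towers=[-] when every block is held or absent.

towers=[A; C/D; E/B; G] holding=F

before: towers=[A; C/D; E/B; G] holding=F
pre[pickup(C)]: clear(C) fail, ontable(C) ok, handempty fail
clear(C), handempty unmet → pickup(C) is a no-op
after:  towers=[A; C/D; E/B; G] holding=F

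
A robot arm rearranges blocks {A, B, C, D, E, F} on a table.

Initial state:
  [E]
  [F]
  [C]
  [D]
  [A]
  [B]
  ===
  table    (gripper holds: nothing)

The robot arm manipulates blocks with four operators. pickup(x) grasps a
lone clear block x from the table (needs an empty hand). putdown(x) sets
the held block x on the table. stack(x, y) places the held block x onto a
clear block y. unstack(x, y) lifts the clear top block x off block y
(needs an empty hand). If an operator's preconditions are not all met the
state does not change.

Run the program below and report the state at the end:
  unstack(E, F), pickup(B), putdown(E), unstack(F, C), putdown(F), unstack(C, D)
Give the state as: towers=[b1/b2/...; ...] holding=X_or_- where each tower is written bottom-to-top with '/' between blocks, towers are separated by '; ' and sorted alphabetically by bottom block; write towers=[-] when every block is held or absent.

towers=[B/A/D; E; F] holding=C

step 1 (unstack(E, F)): towers=[B/A/D/C/F] holding=E
step 2 (pickup(B)) [no-op]: towers=[B/A/D/C/F] holding=E
step 3 (putdown(E)): towers=[B/A/D/C/F; E] holding=-
step 4 (unstack(F, C)): towers=[B/A/D/C; E] holding=F
step 5 (putdown(F)): towers=[B/A/D/C; E; F] holding=-
step 6 (unstack(C, D)): towers=[B/A/D; E; F] holding=C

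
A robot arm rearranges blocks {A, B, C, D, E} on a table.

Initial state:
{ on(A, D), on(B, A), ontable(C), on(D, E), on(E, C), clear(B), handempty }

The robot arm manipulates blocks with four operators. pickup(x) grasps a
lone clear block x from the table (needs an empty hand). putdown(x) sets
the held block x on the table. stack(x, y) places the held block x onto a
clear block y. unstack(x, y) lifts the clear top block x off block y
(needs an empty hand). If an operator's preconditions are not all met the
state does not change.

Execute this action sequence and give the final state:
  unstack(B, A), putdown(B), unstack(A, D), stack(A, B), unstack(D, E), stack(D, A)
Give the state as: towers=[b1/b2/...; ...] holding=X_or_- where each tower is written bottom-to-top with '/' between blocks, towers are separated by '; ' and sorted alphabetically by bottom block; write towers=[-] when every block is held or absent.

towers=[B/A/D; C/E] holding=-

step 1 (unstack(B, A)): towers=[C/E/D/A] holding=B
step 2 (putdown(B)): towers=[B; C/E/D/A] holding=-
step 3 (unstack(A, D)): towers=[B; C/E/D] holding=A
step 4 (stack(A, B)): towers=[B/A; C/E/D] holding=-
step 5 (unstack(D, E)): towers=[B/A; C/E] holding=D
step 6 (stack(D, A)): towers=[B/A/D; C/E] holding=-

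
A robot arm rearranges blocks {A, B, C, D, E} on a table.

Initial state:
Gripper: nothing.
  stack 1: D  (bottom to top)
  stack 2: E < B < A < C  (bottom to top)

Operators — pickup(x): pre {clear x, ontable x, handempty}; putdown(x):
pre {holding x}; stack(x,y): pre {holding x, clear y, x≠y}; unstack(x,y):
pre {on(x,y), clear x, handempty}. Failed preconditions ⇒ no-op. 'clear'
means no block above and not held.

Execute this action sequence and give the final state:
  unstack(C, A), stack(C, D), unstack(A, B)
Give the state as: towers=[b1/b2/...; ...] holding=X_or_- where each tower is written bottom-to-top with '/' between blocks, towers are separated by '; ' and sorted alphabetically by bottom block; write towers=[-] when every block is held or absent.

towers=[D/C; E/B] holding=A

step 1 (unstack(C, A)): towers=[D; E/B/A] holding=C
step 2 (stack(C, D)): towers=[D/C; E/B/A] holding=-
step 3 (unstack(A, B)): towers=[D/C; E/B] holding=A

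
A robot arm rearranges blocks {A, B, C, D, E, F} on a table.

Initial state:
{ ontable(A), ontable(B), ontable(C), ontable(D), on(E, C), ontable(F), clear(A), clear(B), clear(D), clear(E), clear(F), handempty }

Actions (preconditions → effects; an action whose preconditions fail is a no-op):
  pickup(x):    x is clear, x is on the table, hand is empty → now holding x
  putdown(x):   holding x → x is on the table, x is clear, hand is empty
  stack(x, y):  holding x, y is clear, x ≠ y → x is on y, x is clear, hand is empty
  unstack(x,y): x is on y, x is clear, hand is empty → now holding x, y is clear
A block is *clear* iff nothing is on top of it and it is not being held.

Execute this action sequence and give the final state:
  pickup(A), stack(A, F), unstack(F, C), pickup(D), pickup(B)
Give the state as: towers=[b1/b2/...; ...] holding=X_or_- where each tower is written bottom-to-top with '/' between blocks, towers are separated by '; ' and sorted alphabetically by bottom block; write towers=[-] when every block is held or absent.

step 1 (pickup(A)): towers=[B; C/E; D; F] holding=A
step 2 (stack(A, F)): towers=[B; C/E; D; F/A] holding=-
step 3 (unstack(F, C)) [no-op]: towers=[B; C/E; D; F/A] holding=-
step 4 (pickup(D)): towers=[B; C/E; F/A] holding=D
step 5 (pickup(B)) [no-op]: towers=[B; C/E; F/A] holding=D

towers=[B; C/E; F/A] holding=D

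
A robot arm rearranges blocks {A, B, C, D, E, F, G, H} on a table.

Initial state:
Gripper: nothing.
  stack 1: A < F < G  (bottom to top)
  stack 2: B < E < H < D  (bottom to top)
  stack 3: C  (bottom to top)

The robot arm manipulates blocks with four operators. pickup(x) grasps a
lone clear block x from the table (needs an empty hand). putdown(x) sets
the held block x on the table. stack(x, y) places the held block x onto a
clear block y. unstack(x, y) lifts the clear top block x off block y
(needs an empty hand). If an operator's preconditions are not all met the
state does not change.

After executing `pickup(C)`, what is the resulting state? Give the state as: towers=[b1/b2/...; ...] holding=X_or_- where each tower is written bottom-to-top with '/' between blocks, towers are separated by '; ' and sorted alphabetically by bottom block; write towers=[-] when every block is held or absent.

before: towers=[A/F/G; B/E/H/D; C] holding=-
pre[pickup(C)]: clear(C) yes, ontable(C) yes, handempty yes
all met → apply pickup(C)
after:  towers=[A/F/G; B/E/H/D] holding=C

towers=[A/F/G; B/E/H/D] holding=C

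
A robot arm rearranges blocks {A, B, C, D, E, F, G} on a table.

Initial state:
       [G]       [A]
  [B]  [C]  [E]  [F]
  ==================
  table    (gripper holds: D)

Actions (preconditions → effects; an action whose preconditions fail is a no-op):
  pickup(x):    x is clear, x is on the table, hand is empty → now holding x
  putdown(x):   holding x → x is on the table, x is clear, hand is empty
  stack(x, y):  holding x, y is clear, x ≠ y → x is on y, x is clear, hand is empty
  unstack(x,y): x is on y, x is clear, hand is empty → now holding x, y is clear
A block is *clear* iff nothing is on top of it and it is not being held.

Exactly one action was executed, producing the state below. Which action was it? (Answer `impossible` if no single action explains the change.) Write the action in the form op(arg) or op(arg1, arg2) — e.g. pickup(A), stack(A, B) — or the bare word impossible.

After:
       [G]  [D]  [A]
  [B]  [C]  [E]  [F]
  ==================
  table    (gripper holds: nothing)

target: towers=[B; C/G; E/D; F/A] holding=-
        putdown(D) → towers=[B; C/G; D; E; F/A] holding=-
       stack(D, B) → towers=[B/D; C/G; E; F/A] holding=-
       stack(D, G) → towers=[B; C/G/D; E; F/A] holding=-
       stack(D, A) → towers=[B; C/G; E; F/A/D] holding=-
       stack(D, E) → towers=[B; C/G; E/D; F/A] holding=-  ← match

stack(D, E)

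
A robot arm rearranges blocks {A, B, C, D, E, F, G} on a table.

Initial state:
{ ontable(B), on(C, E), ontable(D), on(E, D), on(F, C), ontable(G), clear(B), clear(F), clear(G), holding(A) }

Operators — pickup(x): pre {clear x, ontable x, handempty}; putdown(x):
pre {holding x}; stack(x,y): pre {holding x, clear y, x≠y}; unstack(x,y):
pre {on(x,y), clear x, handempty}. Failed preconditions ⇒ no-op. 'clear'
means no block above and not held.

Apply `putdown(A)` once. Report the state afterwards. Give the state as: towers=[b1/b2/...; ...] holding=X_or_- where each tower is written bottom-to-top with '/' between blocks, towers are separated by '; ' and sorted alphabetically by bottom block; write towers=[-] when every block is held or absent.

towers=[A; B; D/E/C/F; G] holding=-

before: towers=[B; D/E/C/F; G] holding=A
pre[putdown(A)]: holding(A) ok
all met → apply putdown(A)
after:  towers=[A; B; D/E/C/F; G] holding=-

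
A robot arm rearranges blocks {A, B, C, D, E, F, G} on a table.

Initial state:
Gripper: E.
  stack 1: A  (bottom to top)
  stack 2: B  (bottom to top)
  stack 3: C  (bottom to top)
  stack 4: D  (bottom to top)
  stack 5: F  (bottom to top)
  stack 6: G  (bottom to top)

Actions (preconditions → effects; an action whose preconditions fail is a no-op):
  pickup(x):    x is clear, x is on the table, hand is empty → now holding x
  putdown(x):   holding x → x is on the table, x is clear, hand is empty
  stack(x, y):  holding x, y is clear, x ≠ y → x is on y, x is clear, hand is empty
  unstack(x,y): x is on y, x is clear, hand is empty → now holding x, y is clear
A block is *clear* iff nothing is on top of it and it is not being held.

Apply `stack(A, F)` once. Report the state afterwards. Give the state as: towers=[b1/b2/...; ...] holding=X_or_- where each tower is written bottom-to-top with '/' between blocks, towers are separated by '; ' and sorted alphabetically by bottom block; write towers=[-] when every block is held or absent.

towers=[A; B; C; D; F; G] holding=E

before: towers=[A; B; C; D; F; G] holding=E
pre[stack(A, F)]: holding(A) ✗, clear(F) ✓, A≠F ✓
holding(A) unmet → stack(A, F) is a no-op
after:  towers=[A; B; C; D; F; G] holding=E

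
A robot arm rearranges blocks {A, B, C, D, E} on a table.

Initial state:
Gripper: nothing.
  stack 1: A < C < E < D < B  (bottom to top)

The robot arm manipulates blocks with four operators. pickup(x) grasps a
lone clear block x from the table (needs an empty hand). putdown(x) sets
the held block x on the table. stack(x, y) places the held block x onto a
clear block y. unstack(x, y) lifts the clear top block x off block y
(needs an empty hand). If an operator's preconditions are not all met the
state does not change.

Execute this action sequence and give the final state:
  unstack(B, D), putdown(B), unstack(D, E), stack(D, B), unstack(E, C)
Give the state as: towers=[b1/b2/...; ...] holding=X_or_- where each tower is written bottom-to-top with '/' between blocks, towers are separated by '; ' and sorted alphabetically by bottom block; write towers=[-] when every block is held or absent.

towers=[A/C; B/D] holding=E

step 1 (unstack(B, D)): towers=[A/C/E/D] holding=B
step 2 (putdown(B)): towers=[A/C/E/D; B] holding=-
step 3 (unstack(D, E)): towers=[A/C/E; B] holding=D
step 4 (stack(D, B)): towers=[A/C/E; B/D] holding=-
step 5 (unstack(E, C)): towers=[A/C; B/D] holding=E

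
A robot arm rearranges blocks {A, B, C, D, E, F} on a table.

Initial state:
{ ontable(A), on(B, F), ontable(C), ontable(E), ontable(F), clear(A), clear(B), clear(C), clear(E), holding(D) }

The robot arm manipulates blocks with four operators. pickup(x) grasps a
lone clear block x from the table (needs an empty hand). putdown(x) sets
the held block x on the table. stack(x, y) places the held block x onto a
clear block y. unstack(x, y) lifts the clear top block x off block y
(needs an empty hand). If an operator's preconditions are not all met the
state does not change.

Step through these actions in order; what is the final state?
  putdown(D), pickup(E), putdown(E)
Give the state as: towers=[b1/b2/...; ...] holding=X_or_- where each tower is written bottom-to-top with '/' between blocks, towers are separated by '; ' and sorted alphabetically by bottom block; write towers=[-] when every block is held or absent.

step 1 (putdown(D)): towers=[A; C; D; E; F/B] holding=-
step 2 (pickup(E)): towers=[A; C; D; F/B] holding=E
step 3 (putdown(E)): towers=[A; C; D; E; F/B] holding=-

towers=[A; C; D; E; F/B] holding=-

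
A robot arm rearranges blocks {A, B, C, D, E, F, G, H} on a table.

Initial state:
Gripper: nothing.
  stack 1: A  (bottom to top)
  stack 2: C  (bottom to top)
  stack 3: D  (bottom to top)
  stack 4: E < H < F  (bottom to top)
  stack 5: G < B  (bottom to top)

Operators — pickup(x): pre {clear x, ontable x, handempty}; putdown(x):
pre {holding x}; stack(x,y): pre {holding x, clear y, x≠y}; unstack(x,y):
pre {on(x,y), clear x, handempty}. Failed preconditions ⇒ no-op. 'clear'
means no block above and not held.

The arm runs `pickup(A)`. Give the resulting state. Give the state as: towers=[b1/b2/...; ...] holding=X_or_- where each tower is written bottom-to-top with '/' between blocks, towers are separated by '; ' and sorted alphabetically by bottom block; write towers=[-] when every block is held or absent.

before: towers=[A; C; D; E/H/F; G/B] holding=-
pre[pickup(A)]: clear(A) ok, ontable(A) ok, handempty ok
all met → apply pickup(A)
after:  towers=[C; D; E/H/F; G/B] holding=A

towers=[C; D; E/H/F; G/B] holding=A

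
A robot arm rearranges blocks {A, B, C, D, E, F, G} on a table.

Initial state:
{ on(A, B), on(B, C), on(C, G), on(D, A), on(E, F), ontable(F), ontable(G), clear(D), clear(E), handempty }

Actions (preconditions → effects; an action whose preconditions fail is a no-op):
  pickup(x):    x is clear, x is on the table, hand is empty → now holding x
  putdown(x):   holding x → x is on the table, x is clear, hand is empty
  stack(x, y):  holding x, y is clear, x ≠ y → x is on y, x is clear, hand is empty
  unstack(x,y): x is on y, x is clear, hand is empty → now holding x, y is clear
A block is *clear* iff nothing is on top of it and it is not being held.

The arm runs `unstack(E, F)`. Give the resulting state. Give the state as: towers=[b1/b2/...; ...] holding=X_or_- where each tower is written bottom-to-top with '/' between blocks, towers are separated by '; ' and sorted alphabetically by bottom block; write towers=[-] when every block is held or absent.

towers=[F; G/C/B/A/D] holding=E

before: towers=[F/E; G/C/B/A/D] holding=-
pre[unstack(E, F)]: on(E,F) yes, clear(E) yes, handempty yes
all met → apply unstack(E, F)
after:  towers=[F; G/C/B/A/D] holding=E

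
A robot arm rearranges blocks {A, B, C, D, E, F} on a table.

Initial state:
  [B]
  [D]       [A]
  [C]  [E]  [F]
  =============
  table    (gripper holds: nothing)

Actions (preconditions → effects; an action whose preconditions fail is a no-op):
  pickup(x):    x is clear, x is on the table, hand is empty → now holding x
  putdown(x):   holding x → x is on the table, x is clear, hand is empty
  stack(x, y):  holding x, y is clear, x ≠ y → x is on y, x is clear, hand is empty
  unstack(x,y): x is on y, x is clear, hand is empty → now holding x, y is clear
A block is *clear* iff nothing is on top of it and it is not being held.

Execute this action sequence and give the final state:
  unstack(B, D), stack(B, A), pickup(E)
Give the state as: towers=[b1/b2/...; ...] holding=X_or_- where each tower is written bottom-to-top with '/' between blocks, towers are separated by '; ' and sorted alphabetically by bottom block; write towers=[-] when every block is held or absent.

towers=[C/D; F/A/B] holding=E

step 1 (unstack(B, D)): towers=[C/D; E; F/A] holding=B
step 2 (stack(B, A)): towers=[C/D; E; F/A/B] holding=-
step 3 (pickup(E)): towers=[C/D; F/A/B] holding=E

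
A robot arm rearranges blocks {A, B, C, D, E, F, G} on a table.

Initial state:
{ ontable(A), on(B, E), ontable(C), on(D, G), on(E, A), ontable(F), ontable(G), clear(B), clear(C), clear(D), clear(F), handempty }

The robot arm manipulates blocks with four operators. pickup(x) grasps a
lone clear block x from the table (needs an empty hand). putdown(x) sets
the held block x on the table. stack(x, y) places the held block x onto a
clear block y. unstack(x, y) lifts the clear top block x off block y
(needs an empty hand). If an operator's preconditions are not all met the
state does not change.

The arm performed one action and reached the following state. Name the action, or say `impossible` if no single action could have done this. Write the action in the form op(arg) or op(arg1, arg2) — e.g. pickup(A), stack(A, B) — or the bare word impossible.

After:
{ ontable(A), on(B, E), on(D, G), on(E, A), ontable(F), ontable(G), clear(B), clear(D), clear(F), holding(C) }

target: towers=[A/E/B; F; G/D] holding=C
     unstack(B, E) → towers=[A/E; C; F; G/D] holding=B
         pickup(F) → towers=[A/E/B; C; G/D] holding=F
     unstack(D, G) → towers=[A/E/B; C; F; G] holding=D
         pickup(C) → towers=[A/E/B; F; G/D] holding=C  ← match

pickup(C)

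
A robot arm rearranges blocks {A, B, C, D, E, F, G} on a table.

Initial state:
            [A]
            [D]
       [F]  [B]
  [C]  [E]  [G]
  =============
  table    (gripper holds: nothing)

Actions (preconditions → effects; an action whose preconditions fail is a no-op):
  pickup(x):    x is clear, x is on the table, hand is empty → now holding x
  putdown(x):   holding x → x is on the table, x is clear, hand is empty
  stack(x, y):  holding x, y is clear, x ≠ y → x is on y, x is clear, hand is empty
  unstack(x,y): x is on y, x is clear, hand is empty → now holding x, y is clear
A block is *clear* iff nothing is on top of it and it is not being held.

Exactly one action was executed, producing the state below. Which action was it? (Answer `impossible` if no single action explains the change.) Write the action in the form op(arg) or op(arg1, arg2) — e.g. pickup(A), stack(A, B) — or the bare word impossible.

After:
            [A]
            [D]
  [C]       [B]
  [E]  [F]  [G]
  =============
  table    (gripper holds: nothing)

impossible

target: towers=[E/C; F; G/B/D/A] holding=-
     unstack(F, E) → towers=[C; E; G/B/D/A] holding=F
     unstack(A, D) → towers=[C; E/F; G/B/D] holding=A
         pickup(C) → towers=[E/F; G/B/D/A] holding=C
none of the 3 applicable actions match → impossible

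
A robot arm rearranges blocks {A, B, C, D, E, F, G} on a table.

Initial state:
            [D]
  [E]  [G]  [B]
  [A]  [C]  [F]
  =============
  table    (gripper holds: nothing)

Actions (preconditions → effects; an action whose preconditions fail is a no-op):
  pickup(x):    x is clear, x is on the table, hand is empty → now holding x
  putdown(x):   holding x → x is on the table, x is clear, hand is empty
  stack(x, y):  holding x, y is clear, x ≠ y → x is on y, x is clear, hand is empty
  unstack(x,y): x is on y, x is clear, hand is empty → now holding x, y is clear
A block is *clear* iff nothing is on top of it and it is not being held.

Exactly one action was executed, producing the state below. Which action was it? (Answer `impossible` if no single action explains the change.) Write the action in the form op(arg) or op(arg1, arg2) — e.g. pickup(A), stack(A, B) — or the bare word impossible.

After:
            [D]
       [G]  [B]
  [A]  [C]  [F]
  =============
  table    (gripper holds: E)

target: towers=[A; C/G; F/B/D] holding=E
     unstack(G, C) → towers=[A/E; C; F/B/D] holding=G
     unstack(D, B) → towers=[A/E; C/G; F/B] holding=D
     unstack(E, A) → towers=[A; C/G; F/B/D] holding=E  ← match

unstack(E, A)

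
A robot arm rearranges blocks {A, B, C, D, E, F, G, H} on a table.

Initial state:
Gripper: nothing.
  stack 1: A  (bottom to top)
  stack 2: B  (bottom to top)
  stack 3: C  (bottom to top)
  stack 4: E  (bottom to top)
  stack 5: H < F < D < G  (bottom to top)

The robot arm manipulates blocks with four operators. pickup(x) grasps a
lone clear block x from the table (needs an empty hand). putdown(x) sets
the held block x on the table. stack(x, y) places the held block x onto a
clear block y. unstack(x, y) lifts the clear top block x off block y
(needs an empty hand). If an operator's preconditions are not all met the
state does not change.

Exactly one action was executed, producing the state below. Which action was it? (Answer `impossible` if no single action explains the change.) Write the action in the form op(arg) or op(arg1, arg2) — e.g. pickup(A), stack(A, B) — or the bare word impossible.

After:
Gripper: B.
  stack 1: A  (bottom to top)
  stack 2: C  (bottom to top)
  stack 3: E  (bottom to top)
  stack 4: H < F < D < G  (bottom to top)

pickup(B)

target: towers=[A; C; E; H/F/D/G] holding=B
     unstack(G, D) → towers=[A; B; C; E; H/F/D] holding=G
         pickup(A) → towers=[B; C; E; H/F/D/G] holding=A
         pickup(E) → towers=[A; B; C; H/F/D/G] holding=E
         pickup(B) → towers=[A; C; E; H/F/D/G] holding=B  ← match
         pickup(C) → towers=[A; B; E; H/F/D/G] holding=C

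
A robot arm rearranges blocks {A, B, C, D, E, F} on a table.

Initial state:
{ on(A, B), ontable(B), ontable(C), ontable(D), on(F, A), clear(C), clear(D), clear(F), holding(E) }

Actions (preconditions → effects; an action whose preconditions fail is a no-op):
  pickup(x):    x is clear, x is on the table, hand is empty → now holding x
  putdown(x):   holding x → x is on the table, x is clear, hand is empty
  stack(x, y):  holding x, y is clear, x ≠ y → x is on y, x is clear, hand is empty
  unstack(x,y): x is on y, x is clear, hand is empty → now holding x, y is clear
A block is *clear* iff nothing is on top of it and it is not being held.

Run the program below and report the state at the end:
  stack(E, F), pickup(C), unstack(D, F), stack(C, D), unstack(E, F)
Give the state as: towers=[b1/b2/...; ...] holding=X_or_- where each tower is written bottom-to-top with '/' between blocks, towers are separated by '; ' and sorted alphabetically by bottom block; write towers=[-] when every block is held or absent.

step 1 (stack(E, F)): towers=[B/A/F/E; C; D] holding=-
step 2 (pickup(C)): towers=[B/A/F/E; D] holding=C
step 3 (unstack(D, F)) [no-op]: towers=[B/A/F/E; D] holding=C
step 4 (stack(C, D)): towers=[B/A/F/E; D/C] holding=-
step 5 (unstack(E, F)): towers=[B/A/F; D/C] holding=E

towers=[B/A/F; D/C] holding=E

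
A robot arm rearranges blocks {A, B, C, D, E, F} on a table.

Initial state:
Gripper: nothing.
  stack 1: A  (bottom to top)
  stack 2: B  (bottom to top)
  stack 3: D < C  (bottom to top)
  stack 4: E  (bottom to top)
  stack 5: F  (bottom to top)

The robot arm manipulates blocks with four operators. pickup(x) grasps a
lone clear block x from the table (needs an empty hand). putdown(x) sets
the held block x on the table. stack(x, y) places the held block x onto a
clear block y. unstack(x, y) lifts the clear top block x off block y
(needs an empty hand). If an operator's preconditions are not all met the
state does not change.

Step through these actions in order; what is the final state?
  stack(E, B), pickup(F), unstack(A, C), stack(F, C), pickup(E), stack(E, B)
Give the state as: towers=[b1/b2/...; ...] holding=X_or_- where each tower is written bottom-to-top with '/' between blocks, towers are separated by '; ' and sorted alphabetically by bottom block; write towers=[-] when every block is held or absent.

step 1 (stack(E, B)) [no-op]: towers=[A; B; D/C; E; F] holding=-
step 2 (pickup(F)): towers=[A; B; D/C; E] holding=F
step 3 (unstack(A, C)) [no-op]: towers=[A; B; D/C; E] holding=F
step 4 (stack(F, C)): towers=[A; B; D/C/F; E] holding=-
step 5 (pickup(E)): towers=[A; B; D/C/F] holding=E
step 6 (stack(E, B)): towers=[A; B/E; D/C/F] holding=-

towers=[A; B/E; D/C/F] holding=-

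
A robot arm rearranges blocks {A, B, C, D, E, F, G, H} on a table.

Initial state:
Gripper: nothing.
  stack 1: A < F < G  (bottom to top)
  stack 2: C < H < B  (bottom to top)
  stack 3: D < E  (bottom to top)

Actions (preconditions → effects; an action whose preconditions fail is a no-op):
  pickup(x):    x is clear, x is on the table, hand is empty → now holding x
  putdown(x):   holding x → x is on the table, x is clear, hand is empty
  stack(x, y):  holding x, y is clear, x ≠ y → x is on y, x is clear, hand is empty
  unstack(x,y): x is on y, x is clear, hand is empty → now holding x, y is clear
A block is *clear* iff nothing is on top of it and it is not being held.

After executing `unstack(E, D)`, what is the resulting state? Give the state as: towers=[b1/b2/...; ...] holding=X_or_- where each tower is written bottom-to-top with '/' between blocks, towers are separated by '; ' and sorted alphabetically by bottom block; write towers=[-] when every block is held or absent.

before: towers=[A/F/G; C/H/B; D/E] holding=-
pre[unstack(E, D)]: on(E,D) ok, clear(E) ok, handempty ok
all met → apply unstack(E, D)
after:  towers=[A/F/G; C/H/B; D] holding=E

towers=[A/F/G; C/H/B; D] holding=E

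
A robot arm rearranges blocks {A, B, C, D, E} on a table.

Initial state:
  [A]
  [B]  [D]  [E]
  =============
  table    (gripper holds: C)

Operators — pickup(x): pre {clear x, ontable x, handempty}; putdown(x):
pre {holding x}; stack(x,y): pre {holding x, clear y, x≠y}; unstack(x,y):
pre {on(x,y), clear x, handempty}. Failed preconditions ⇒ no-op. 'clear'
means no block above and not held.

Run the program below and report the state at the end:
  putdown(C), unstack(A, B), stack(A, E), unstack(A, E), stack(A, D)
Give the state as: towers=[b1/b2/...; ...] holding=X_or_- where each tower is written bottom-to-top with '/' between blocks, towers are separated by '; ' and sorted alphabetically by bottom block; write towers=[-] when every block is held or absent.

towers=[B; C; D/A; E] holding=-

step 1 (putdown(C)): towers=[B/A; C; D; E] holding=-
step 2 (unstack(A, B)): towers=[B; C; D; E] holding=A
step 3 (stack(A, E)): towers=[B; C; D; E/A] holding=-
step 4 (unstack(A, E)): towers=[B; C; D; E] holding=A
step 5 (stack(A, D)): towers=[B; C; D/A; E] holding=-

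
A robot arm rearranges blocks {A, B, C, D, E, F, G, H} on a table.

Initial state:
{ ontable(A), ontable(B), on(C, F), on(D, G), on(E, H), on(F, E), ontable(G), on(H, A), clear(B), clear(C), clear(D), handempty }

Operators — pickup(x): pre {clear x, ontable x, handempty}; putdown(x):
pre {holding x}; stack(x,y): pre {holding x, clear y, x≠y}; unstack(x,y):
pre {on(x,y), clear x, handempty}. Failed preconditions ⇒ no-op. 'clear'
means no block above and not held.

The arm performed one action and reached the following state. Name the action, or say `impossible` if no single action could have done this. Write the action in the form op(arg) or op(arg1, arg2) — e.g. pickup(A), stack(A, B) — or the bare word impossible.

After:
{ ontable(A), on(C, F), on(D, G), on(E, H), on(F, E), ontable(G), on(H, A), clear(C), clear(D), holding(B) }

pickup(B)

target: towers=[A/H/E/F/C; G/D] holding=B
         pickup(B) → towers=[A/H/E/F/C; G/D] holding=B  ← match
     unstack(D, G) → towers=[A/H/E/F/C; B; G] holding=D
     unstack(C, F) → towers=[A/H/E/F; B; G/D] holding=C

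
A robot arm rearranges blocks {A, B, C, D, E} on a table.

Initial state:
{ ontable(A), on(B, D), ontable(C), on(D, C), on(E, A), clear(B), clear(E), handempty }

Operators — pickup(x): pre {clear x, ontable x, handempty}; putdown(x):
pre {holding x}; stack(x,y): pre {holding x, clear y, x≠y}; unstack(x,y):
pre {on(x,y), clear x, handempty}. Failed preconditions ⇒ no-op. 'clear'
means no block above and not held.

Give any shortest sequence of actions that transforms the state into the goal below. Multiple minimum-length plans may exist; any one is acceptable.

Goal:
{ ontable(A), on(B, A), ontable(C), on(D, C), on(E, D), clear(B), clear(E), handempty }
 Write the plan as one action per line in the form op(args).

unstack(B, D)
putdown(B)
unstack(E, A)
stack(E, D)
pickup(B)
stack(B, A)

step 1 (unstack(B, D)): towers=[A/E; C/D] holding=B
step 2 (putdown(B)): towers=[A/E; B; C/D] holding=-
step 3 (unstack(E, A)): towers=[A; B; C/D] holding=E
step 4 (stack(E, D)): towers=[A; B; C/D/E] holding=-
step 5 (pickup(B)): towers=[A; C/D/E] holding=B
step 6 (stack(B, A)): towers=[A/B; C/D/E] holding=-
goal check: towers=[A/B; C/D/E] holding=- — reached (length 6, optimal by BFS)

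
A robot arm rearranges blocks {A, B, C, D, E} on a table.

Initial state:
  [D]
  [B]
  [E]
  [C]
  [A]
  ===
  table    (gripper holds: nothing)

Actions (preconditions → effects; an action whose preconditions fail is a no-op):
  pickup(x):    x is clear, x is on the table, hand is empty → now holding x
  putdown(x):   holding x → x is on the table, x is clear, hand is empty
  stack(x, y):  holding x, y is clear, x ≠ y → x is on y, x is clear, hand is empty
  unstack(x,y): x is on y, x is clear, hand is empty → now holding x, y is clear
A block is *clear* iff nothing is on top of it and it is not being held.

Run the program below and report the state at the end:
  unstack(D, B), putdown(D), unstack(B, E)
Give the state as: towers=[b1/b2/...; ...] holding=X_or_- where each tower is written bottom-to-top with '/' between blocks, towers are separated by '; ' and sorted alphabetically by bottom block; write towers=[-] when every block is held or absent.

step 1 (unstack(D, B)): towers=[A/C/E/B] holding=D
step 2 (putdown(D)): towers=[A/C/E/B; D] holding=-
step 3 (unstack(B, E)): towers=[A/C/E; D] holding=B

towers=[A/C/E; D] holding=B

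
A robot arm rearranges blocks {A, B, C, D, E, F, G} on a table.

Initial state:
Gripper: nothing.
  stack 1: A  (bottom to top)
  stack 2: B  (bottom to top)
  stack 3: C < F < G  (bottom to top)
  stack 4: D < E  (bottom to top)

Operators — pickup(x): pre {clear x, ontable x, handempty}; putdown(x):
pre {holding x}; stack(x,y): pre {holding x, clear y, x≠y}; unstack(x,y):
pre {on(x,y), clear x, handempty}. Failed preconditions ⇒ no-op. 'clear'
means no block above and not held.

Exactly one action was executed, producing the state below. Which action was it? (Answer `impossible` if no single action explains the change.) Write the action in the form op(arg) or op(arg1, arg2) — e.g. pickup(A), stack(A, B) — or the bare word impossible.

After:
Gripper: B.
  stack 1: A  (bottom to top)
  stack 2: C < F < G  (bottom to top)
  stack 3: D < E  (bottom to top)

pickup(B)

target: towers=[A; C/F/G; D/E] holding=B
         pickup(B) → towers=[A; C/F/G; D/E] holding=B  ← match
     unstack(G, F) → towers=[A; B; C/F; D/E] holding=G
         pickup(A) → towers=[B; C/F/G; D/E] holding=A
     unstack(E, D) → towers=[A; B; C/F/G; D] holding=E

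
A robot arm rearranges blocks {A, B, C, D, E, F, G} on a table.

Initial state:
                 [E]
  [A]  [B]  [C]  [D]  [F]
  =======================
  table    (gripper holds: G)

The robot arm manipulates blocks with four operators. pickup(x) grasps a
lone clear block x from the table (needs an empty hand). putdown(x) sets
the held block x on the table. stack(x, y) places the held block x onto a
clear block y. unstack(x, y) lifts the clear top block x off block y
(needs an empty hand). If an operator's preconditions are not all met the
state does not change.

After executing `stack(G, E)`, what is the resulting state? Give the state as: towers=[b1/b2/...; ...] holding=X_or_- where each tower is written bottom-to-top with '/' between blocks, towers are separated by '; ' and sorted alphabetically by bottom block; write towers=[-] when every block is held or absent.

towers=[A; B; C; D/E/G; F] holding=-

before: towers=[A; B; C; D/E; F] holding=G
pre[stack(G, E)]: holding(G) yes, clear(E) yes, G≠E yes
all met → apply stack(G, E)
after:  towers=[A; B; C; D/E/G; F] holding=-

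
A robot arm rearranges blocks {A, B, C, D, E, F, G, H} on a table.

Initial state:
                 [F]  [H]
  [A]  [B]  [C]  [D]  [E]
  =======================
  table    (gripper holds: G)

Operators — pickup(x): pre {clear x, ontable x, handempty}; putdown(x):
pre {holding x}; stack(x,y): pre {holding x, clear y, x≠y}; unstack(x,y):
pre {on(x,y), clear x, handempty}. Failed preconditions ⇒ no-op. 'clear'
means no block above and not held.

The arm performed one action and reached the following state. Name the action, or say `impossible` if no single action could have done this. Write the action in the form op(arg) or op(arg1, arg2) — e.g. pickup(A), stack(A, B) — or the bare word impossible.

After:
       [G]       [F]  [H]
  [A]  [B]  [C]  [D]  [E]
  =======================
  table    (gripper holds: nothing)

target: towers=[A; B/G; C; D/F; E/H] holding=-
        putdown(G) → towers=[A; B; C; D/F; E/H; G] holding=-
       stack(G, A) → towers=[A/G; B; C; D/F; E/H] holding=-
       stack(G, H) → towers=[A; B; C; D/F; E/H/G] holding=-
       stack(G, B) → towers=[A; B/G; C; D/F; E/H] holding=-  ← match
       stack(G, F) → towers=[A; B; C; D/F/G; E/H] holding=-
       stack(G, C) → towers=[A; B; C/G; D/F; E/H] holding=-

stack(G, B)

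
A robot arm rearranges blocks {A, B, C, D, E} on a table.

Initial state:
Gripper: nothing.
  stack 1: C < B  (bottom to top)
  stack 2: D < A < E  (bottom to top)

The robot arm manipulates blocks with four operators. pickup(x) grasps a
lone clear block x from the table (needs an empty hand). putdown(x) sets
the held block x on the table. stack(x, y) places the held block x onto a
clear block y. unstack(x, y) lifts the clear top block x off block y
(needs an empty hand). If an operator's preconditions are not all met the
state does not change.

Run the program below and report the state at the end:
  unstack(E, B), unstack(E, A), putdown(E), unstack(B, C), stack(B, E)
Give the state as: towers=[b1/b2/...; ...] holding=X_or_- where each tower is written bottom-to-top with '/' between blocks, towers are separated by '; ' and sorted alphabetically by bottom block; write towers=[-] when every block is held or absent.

step 1 (unstack(E, B)) [no-op]: towers=[C/B; D/A/E] holding=-
step 2 (unstack(E, A)): towers=[C/B; D/A] holding=E
step 3 (putdown(E)): towers=[C/B; D/A; E] holding=-
step 4 (unstack(B, C)): towers=[C; D/A; E] holding=B
step 5 (stack(B, E)): towers=[C; D/A; E/B] holding=-

towers=[C; D/A; E/B] holding=-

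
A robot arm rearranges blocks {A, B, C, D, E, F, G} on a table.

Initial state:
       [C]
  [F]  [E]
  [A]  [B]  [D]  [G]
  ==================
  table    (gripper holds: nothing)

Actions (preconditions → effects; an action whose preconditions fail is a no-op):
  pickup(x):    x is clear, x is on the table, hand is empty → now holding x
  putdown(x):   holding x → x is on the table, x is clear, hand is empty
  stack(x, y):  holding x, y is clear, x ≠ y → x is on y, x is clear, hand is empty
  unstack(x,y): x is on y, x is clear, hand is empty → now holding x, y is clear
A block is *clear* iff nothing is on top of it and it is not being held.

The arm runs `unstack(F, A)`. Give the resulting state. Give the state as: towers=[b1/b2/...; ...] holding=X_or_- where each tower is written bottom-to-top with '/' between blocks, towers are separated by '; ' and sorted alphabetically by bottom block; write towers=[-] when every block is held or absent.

towers=[A; B/E/C; D; G] holding=F

before: towers=[A/F; B/E/C; D; G] holding=-
pre[unstack(F, A)]: on(F,A) ✓, clear(F) ✓, handempty ✓
all met → apply unstack(F, A)
after:  towers=[A; B/E/C; D; G] holding=F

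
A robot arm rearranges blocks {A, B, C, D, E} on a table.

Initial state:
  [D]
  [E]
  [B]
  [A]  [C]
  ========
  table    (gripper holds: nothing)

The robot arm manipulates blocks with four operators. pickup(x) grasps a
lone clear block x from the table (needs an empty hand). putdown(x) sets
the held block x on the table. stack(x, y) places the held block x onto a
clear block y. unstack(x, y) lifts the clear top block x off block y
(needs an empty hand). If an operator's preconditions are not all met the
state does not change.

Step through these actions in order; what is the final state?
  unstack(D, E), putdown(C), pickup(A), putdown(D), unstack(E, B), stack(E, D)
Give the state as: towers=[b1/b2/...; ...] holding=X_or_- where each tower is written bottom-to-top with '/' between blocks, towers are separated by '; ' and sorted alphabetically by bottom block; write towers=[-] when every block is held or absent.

step 1 (unstack(D, E)): towers=[A/B/E; C] holding=D
step 2 (putdown(C)) [no-op]: towers=[A/B/E; C] holding=D
step 3 (pickup(A)) [no-op]: towers=[A/B/E; C] holding=D
step 4 (putdown(D)): towers=[A/B/E; C; D] holding=-
step 5 (unstack(E, B)): towers=[A/B; C; D] holding=E
step 6 (stack(E, D)): towers=[A/B; C; D/E] holding=-

towers=[A/B; C; D/E] holding=-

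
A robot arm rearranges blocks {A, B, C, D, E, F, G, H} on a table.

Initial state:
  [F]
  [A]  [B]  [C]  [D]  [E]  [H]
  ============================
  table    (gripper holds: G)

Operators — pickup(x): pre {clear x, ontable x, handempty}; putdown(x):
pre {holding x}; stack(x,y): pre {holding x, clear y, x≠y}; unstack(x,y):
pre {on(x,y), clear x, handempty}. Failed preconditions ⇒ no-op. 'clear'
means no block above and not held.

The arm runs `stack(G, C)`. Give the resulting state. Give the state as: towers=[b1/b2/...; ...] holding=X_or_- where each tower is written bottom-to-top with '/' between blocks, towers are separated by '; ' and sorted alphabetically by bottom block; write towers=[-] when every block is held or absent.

towers=[A/F; B; C/G; D; E; H] holding=-

before: towers=[A/F; B; C; D; E; H] holding=G
pre[stack(G, C)]: holding(G) ok, clear(C) ok, G≠C ok
all met → apply stack(G, C)
after:  towers=[A/F; B; C/G; D; E; H] holding=-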